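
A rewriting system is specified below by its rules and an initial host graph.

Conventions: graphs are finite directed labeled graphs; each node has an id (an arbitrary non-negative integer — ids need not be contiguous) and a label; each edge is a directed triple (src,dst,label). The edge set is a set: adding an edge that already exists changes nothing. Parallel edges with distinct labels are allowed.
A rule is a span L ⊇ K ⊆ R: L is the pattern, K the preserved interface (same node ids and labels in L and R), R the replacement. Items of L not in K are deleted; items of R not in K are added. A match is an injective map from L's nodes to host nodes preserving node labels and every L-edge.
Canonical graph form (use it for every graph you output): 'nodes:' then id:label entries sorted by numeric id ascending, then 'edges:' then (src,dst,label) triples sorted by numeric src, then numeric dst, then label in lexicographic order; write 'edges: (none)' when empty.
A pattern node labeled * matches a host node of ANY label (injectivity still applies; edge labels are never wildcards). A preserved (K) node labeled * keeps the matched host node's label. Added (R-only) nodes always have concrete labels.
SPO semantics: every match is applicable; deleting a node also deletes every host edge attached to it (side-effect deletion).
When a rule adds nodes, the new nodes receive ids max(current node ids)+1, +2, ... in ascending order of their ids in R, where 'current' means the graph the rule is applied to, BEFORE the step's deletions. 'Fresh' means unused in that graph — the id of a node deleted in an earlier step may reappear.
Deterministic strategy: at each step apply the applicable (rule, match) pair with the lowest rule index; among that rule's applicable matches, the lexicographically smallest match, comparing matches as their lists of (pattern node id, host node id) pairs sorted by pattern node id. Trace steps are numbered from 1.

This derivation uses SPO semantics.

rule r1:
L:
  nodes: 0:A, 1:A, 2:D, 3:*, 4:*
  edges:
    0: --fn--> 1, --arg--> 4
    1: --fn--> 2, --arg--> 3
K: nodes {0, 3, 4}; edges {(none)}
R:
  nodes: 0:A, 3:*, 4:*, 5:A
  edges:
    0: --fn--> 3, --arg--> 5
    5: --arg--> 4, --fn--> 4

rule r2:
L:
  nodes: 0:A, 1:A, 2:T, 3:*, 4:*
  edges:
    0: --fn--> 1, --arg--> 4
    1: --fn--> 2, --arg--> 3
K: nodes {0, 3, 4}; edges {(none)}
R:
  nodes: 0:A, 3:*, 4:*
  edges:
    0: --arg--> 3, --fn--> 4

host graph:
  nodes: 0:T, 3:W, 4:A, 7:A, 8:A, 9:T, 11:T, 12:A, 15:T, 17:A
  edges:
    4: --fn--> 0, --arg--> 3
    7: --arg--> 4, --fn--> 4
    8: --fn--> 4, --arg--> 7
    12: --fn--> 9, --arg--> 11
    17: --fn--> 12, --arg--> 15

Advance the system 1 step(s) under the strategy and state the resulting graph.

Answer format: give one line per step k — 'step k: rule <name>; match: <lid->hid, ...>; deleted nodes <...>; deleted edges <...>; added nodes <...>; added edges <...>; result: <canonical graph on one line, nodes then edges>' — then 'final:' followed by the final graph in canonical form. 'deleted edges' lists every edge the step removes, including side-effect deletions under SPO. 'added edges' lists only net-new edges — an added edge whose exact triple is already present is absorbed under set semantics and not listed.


step 1: rule r2; match: 0->8, 1->4, 2->0, 3->3, 4->7; deleted nodes 0, 4; deleted edges (4,0,fn); (4,3,arg); (7,4,arg); (7,4,fn); (8,4,fn); (8,7,arg); added nodes (none); added edges (8,3,arg); (8,7,fn); result: nodes: 3:W, 7:A, 8:A, 9:T, 11:T, 12:A, 15:T, 17:A edges: (8,3,arg); (8,7,fn); (12,9,fn); (12,11,arg); (17,12,fn); (17,15,arg)
final:
nodes: 3:W, 7:A, 8:A, 9:T, 11:T, 12:A, 15:T, 17:A
edges: (8,3,arg); (8,7,fn); (12,9,fn); (12,11,arg); (17,12,fn); (17,15,arg)


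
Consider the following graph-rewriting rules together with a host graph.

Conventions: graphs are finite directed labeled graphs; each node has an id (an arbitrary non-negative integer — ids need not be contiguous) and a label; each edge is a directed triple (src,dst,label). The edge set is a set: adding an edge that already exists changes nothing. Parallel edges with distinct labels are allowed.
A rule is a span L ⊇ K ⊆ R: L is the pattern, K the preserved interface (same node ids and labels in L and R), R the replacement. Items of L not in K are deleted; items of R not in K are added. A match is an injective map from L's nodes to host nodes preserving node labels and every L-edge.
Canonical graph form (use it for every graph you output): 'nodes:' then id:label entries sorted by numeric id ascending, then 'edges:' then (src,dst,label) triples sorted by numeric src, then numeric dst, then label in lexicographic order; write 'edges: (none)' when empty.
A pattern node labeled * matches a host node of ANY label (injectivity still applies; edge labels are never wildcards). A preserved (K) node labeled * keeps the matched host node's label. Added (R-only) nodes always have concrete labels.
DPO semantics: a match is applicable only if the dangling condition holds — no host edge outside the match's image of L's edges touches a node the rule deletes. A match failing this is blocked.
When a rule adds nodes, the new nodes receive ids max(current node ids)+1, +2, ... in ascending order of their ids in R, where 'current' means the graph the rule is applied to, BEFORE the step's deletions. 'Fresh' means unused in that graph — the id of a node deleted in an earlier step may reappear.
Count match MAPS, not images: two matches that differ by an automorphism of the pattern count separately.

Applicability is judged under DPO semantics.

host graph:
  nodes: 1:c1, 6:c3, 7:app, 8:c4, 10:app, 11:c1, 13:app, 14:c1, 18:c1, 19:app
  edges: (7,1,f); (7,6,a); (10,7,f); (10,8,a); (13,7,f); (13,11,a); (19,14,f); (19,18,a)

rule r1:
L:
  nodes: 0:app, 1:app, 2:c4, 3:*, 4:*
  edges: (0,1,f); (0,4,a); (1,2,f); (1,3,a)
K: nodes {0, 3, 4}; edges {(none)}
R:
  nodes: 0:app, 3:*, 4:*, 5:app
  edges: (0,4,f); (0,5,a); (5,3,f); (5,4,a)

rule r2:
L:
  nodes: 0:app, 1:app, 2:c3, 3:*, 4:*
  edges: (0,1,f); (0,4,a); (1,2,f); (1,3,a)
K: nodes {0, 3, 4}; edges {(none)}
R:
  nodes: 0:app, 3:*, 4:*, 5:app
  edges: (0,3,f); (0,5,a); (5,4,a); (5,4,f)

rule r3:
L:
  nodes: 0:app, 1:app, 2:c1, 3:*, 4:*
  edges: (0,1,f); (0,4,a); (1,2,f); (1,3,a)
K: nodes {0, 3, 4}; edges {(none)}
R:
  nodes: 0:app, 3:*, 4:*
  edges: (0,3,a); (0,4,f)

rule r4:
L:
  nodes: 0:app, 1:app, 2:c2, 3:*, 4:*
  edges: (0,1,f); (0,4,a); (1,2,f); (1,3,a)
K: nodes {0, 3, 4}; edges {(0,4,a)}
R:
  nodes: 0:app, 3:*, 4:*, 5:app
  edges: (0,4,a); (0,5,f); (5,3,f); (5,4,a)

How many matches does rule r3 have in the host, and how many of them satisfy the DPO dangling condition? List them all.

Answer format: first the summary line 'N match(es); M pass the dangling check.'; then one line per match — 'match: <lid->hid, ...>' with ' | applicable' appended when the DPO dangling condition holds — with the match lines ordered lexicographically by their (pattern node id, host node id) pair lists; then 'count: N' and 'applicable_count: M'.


2 match(es); 0 pass the dangling check.
match: 0->10, 1->7, 2->1, 3->6, 4->8
match: 0->13, 1->7, 2->1, 3->6, 4->11
count: 2
applicable_count: 0


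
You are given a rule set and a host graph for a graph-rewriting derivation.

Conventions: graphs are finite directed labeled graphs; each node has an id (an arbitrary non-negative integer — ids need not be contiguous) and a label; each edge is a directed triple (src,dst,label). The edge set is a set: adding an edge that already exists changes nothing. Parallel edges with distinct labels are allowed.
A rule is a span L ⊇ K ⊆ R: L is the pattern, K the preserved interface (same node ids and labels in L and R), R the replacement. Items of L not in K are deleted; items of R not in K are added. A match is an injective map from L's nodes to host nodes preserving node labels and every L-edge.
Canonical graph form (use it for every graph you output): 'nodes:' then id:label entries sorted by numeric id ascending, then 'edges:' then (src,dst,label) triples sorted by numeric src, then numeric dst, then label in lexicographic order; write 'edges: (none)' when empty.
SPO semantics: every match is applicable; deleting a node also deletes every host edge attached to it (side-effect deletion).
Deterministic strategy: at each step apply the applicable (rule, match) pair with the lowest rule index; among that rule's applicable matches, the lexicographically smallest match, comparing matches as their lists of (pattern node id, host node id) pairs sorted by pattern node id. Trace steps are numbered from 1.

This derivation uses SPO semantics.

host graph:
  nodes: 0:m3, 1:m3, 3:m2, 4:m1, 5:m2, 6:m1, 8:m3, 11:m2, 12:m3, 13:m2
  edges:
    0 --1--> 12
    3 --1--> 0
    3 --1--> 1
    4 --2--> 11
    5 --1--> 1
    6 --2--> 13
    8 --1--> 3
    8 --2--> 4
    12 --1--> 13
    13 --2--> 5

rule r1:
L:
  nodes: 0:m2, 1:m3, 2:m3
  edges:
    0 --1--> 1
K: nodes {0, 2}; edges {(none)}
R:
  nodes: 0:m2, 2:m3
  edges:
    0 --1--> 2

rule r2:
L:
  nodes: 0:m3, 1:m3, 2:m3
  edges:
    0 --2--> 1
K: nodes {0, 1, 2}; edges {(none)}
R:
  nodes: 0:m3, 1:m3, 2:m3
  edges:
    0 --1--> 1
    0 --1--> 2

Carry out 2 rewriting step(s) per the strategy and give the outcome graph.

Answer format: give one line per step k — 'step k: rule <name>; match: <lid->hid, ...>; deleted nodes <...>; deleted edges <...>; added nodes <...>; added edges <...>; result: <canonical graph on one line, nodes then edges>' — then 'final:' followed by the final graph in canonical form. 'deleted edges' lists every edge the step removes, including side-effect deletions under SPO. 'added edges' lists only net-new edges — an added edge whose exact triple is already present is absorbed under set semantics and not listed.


step 1: rule r1; match: 0->3, 1->0, 2->1; deleted nodes 0; deleted edges (0,12,1); (3,0,1); added nodes (none); added edges (none); result: nodes: 1:m3, 3:m2, 4:m1, 5:m2, 6:m1, 8:m3, 11:m2, 12:m3, 13:m2 edges: (3,1,1); (4,11,2); (5,1,1); (6,13,2); (8,3,1); (8,4,2); (12,13,1); (13,5,2)
step 2: rule r1; match: 0->3, 1->1, 2->8; deleted nodes 1; deleted edges (3,1,1); (5,1,1); added nodes (none); added edges (3,8,1); result: nodes: 3:m2, 4:m1, 5:m2, 6:m1, 8:m3, 11:m2, 12:m3, 13:m2 edges: (3,8,1); (4,11,2); (6,13,2); (8,3,1); (8,4,2); (12,13,1); (13,5,2)
final:
nodes: 3:m2, 4:m1, 5:m2, 6:m1, 8:m3, 11:m2, 12:m3, 13:m2
edges: (3,8,1); (4,11,2); (6,13,2); (8,3,1); (8,4,2); (12,13,1); (13,5,2)


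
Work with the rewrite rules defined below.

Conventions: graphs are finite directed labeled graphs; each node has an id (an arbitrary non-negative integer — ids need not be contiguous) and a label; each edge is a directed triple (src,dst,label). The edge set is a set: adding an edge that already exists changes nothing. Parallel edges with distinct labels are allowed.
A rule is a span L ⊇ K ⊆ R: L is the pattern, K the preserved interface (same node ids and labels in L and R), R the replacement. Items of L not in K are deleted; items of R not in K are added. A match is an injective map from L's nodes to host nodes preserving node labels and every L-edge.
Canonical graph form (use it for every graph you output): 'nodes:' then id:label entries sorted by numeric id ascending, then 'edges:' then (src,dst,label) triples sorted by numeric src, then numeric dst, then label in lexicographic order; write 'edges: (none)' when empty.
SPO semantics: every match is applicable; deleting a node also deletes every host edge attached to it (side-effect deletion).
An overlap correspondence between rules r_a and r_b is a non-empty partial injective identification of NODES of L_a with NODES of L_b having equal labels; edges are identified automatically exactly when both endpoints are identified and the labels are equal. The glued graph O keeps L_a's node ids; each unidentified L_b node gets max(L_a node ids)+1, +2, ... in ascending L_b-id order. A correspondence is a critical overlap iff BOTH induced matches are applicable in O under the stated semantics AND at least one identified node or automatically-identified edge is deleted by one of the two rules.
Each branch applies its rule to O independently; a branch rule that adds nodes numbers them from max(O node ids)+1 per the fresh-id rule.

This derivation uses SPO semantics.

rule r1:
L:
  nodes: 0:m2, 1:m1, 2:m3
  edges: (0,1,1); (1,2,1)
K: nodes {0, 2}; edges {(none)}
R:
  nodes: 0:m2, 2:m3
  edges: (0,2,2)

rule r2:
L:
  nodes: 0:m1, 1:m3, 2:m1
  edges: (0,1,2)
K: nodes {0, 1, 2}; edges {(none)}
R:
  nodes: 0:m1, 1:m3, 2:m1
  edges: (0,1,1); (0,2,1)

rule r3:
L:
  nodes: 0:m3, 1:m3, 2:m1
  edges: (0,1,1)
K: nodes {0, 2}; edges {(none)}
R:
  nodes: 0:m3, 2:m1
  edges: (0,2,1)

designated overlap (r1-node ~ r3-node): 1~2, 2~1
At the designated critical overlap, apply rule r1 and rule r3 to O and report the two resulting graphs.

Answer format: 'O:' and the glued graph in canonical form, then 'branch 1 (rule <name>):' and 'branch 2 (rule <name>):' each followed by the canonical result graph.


O:
nodes: 0:m2, 1:m1, 2:m3, 3:m3
edges: (0,1,1); (1,2,1); (3,2,1)
branch 1 (rule r1):
nodes: 0:m2, 2:m3, 3:m3
edges: (0,2,2); (3,2,1)
branch 2 (rule r3):
nodes: 0:m2, 1:m1, 3:m3
edges: (0,1,1); (3,1,1)


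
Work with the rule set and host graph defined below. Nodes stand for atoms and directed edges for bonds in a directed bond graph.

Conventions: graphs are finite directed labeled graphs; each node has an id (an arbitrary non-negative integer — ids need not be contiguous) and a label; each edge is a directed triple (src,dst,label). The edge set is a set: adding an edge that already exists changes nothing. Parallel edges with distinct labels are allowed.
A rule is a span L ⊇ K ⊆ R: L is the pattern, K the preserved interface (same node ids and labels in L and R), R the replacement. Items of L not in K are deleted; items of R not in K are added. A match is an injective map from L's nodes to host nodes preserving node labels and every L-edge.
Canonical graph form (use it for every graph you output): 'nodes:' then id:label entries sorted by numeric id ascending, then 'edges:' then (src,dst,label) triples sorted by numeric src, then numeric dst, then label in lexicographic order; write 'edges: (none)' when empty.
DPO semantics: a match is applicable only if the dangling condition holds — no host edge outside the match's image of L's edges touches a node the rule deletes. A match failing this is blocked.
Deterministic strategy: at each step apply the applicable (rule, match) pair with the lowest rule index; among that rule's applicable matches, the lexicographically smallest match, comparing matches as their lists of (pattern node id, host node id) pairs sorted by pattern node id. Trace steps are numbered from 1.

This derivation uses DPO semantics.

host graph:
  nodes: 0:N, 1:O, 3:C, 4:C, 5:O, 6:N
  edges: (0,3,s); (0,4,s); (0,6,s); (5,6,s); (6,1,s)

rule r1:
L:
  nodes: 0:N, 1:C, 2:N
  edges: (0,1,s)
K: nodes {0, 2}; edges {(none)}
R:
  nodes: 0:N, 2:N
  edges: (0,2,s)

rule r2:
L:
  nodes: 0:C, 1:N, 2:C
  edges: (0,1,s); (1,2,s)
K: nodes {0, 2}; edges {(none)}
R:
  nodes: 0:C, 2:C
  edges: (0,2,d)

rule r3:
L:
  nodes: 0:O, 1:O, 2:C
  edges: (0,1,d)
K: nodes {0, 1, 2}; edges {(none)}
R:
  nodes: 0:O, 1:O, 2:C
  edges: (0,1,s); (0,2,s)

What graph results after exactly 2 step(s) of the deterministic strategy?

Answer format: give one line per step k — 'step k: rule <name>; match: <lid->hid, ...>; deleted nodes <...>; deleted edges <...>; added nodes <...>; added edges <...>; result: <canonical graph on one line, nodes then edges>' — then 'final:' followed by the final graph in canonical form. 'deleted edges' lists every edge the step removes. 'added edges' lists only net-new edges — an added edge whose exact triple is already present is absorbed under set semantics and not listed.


step 1: rule r1; match: 0->0, 1->3, 2->6; deleted nodes 3; deleted edges (0,3,s); added nodes (none); added edges (none); result: nodes: 0:N, 1:O, 4:C, 5:O, 6:N edges: (0,4,s); (0,6,s); (5,6,s); (6,1,s)
step 2: rule r1; match: 0->0, 1->4, 2->6; deleted nodes 4; deleted edges (0,4,s); added nodes (none); added edges (none); result: nodes: 0:N, 1:O, 5:O, 6:N edges: (0,6,s); (5,6,s); (6,1,s)
final:
nodes: 0:N, 1:O, 5:O, 6:N
edges: (0,6,s); (5,6,s); (6,1,s)


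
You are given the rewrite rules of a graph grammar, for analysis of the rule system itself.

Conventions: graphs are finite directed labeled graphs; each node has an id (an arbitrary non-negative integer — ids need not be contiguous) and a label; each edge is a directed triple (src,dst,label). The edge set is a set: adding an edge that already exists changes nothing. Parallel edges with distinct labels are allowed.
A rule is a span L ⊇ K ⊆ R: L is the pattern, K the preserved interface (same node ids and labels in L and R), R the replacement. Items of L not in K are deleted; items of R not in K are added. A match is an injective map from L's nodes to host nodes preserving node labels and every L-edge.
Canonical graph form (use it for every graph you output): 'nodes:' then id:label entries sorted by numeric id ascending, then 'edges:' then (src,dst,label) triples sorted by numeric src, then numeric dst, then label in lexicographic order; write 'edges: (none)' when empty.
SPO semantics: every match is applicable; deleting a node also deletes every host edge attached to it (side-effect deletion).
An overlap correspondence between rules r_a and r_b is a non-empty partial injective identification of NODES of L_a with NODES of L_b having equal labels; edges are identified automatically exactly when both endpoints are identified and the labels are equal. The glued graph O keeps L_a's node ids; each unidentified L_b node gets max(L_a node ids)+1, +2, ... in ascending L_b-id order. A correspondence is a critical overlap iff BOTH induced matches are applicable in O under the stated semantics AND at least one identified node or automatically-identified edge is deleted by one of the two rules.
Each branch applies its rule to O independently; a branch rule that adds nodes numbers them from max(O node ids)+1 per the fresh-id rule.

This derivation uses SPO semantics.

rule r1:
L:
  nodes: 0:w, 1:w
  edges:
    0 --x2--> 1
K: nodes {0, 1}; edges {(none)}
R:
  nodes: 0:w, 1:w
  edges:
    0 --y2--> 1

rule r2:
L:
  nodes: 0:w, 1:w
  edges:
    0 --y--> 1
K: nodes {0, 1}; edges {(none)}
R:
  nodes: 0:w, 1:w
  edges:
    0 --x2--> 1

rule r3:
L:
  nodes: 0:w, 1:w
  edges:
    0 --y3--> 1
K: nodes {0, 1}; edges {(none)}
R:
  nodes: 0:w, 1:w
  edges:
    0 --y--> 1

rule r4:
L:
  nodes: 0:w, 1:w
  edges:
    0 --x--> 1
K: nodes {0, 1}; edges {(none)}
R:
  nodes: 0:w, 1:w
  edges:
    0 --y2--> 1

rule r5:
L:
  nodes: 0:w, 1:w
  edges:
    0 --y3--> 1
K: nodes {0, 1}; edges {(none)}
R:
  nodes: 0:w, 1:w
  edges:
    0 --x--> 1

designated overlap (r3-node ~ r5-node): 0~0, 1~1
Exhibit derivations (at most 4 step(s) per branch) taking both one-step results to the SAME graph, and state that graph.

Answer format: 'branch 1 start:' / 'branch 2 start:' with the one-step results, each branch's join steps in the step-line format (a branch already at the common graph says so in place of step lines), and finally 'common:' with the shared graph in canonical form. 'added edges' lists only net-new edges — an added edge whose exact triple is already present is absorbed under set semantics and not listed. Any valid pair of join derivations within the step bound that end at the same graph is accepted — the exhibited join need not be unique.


branch 1 start:
nodes: 0:w, 1:w
edges: (0,1,y)
branch 2 start:
nodes: 0:w, 1:w
edges: (0,1,x)
branch 1 step 1: rule r2; match: 0->0, 1->1; deleted nodes (none); deleted edges (0,1,y); added nodes (none); added edges (0,1,x2); result: nodes: 0:w, 1:w edges: (0,1,x2)
branch 1 step 2: rule r1; match: 0->0, 1->1; deleted nodes (none); deleted edges (0,1,x2); added nodes (none); added edges (0,1,y2); result: nodes: 0:w, 1:w edges: (0,1,y2)
branch 2 step 1: rule r4; match: 0->0, 1->1; deleted nodes (none); deleted edges (0,1,x); added nodes (none); added edges (0,1,y2); result: nodes: 0:w, 1:w edges: (0,1,y2)
common:
nodes: 0:w, 1:w
edges: (0,1,y2)


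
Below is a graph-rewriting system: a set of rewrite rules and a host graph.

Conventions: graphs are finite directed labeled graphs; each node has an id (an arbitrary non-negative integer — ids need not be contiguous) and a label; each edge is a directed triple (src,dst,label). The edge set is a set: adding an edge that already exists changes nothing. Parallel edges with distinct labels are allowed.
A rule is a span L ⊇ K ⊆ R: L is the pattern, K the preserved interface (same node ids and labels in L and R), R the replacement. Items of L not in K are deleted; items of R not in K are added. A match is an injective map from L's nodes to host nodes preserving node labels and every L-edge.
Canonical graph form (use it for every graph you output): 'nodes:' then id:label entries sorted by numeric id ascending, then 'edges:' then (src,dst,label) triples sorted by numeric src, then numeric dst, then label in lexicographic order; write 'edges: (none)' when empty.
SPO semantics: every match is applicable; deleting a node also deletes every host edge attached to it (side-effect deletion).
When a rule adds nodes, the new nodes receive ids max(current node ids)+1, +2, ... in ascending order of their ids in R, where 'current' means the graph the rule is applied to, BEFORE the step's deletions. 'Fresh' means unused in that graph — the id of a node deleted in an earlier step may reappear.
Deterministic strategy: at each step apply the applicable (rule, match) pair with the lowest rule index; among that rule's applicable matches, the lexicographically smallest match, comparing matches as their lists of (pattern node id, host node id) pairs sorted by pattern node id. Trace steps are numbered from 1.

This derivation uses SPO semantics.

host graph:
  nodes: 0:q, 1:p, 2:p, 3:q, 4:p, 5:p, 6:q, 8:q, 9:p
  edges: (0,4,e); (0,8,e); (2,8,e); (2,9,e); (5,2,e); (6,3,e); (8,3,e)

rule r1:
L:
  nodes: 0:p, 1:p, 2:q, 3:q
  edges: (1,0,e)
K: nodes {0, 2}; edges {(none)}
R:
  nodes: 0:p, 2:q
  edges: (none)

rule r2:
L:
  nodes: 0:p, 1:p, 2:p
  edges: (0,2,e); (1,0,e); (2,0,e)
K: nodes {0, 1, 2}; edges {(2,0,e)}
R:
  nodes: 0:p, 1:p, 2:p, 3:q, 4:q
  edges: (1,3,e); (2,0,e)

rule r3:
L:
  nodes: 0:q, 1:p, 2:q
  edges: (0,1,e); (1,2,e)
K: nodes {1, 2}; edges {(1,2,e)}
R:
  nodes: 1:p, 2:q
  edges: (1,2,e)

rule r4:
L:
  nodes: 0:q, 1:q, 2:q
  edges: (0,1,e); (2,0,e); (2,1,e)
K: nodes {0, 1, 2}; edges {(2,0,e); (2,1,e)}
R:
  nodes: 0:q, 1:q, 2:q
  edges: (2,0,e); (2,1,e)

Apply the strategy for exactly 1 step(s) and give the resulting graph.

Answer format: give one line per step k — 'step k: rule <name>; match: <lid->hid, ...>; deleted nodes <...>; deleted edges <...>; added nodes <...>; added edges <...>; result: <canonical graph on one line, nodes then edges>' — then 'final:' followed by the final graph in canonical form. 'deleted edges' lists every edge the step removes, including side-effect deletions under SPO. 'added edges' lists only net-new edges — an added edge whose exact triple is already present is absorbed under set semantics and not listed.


step 1: rule r1; match: 0->2, 1->5, 2->0, 3->3; deleted nodes 3, 5; deleted edges (5,2,e); (6,3,e); (8,3,e); added nodes (none); added edges (none); result: nodes: 0:q, 1:p, 2:p, 4:p, 6:q, 8:q, 9:p edges: (0,4,e); (0,8,e); (2,8,e); (2,9,e)
final:
nodes: 0:q, 1:p, 2:p, 4:p, 6:q, 8:q, 9:p
edges: (0,4,e); (0,8,e); (2,8,e); (2,9,e)


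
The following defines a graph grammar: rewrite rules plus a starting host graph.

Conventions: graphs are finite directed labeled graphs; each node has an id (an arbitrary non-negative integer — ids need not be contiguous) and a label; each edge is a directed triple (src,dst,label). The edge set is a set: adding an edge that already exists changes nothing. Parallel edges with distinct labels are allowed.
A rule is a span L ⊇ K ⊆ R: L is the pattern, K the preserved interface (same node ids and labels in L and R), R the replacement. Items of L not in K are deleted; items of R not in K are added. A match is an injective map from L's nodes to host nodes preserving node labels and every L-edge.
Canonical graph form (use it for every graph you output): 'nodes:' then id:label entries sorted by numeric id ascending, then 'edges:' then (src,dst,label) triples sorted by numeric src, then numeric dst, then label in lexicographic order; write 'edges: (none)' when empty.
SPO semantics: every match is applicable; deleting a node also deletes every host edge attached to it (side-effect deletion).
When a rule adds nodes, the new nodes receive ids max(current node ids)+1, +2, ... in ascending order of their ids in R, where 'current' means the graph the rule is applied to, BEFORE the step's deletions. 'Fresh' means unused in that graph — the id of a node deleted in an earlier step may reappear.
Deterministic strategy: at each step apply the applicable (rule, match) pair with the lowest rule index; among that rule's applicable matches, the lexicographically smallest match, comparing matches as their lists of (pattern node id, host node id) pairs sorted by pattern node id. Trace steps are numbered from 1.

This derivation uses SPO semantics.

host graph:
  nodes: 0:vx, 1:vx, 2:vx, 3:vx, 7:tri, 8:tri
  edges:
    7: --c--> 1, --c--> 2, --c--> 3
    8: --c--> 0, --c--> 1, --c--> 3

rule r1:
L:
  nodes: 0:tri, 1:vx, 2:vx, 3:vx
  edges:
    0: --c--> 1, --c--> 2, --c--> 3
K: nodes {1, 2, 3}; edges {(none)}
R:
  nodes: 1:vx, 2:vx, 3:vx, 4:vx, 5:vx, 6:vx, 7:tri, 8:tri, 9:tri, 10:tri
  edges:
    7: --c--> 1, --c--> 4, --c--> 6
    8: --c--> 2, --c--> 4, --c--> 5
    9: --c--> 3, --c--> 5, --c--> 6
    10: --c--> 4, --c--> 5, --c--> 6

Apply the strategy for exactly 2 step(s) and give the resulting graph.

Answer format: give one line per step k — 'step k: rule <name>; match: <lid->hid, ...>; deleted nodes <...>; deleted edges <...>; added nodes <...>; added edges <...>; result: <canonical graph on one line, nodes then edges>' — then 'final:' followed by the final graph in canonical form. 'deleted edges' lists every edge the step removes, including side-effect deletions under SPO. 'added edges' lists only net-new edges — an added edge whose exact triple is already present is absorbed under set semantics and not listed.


step 1: rule r1; match: 0->7, 1->1, 2->2, 3->3; deleted nodes 7; deleted edges (7,1,c); (7,2,c); (7,3,c); added nodes 9, 10, 11, 12, 13, 14, 15; added edges (12,1,c); (12,9,c); (12,11,c); (13,2,c); (13,9,c); (13,10,c); (14,3,c); (14,10,c); (14,11,c); (15,9,c); (15,10,c); (15,11,c); result: nodes: 0:vx, 1:vx, 2:vx, 3:vx, 8:tri, 9:vx, 10:vx, 11:vx, 12:tri, 13:tri, 14:tri, 15:tri edges: (8,0,c); (8,1,c); (8,3,c); (12,1,c); (12,9,c); (12,11,c); (13,2,c); (13,9,c); (13,10,c); (14,3,c); (14,10,c); (14,11,c); (15,9,c); (15,10,c); (15,11,c)
step 2: rule r1; match: 0->8, 1->0, 2->1, 3->3; deleted nodes 8; deleted edges (8,0,c); (8,1,c); (8,3,c); added nodes 16, 17, 18, 19, 20, 21, 22; added edges (19,0,c); (19,16,c); (19,18,c); (20,1,c); (20,16,c); (20,17,c); (21,3,c); (21,17,c); (21,18,c); (22,16,c); (22,17,c); (22,18,c); result: nodes: 0:vx, 1:vx, 2:vx, 3:vx, 9:vx, 10:vx, 11:vx, 12:tri, 13:tri, 14:tri, 15:tri, 16:vx, 17:vx, 18:vx, 19:tri, 20:tri, 21:tri, 22:tri edges: (12,1,c); (12,9,c); (12,11,c); (13,2,c); (13,9,c); (13,10,c); (14,3,c); (14,10,c); (14,11,c); (15,9,c); (15,10,c); (15,11,c); (19,0,c); (19,16,c); (19,18,c); (20,1,c); (20,16,c); (20,17,c); (21,3,c); (21,17,c); (21,18,c); (22,16,c); (22,17,c); (22,18,c)
final:
nodes: 0:vx, 1:vx, 2:vx, 3:vx, 9:vx, 10:vx, 11:vx, 12:tri, 13:tri, 14:tri, 15:tri, 16:vx, 17:vx, 18:vx, 19:tri, 20:tri, 21:tri, 22:tri
edges: (12,1,c); (12,9,c); (12,11,c); (13,2,c); (13,9,c); (13,10,c); (14,3,c); (14,10,c); (14,11,c); (15,9,c); (15,10,c); (15,11,c); (19,0,c); (19,16,c); (19,18,c); (20,1,c); (20,16,c); (20,17,c); (21,3,c); (21,17,c); (21,18,c); (22,16,c); (22,17,c); (22,18,c)


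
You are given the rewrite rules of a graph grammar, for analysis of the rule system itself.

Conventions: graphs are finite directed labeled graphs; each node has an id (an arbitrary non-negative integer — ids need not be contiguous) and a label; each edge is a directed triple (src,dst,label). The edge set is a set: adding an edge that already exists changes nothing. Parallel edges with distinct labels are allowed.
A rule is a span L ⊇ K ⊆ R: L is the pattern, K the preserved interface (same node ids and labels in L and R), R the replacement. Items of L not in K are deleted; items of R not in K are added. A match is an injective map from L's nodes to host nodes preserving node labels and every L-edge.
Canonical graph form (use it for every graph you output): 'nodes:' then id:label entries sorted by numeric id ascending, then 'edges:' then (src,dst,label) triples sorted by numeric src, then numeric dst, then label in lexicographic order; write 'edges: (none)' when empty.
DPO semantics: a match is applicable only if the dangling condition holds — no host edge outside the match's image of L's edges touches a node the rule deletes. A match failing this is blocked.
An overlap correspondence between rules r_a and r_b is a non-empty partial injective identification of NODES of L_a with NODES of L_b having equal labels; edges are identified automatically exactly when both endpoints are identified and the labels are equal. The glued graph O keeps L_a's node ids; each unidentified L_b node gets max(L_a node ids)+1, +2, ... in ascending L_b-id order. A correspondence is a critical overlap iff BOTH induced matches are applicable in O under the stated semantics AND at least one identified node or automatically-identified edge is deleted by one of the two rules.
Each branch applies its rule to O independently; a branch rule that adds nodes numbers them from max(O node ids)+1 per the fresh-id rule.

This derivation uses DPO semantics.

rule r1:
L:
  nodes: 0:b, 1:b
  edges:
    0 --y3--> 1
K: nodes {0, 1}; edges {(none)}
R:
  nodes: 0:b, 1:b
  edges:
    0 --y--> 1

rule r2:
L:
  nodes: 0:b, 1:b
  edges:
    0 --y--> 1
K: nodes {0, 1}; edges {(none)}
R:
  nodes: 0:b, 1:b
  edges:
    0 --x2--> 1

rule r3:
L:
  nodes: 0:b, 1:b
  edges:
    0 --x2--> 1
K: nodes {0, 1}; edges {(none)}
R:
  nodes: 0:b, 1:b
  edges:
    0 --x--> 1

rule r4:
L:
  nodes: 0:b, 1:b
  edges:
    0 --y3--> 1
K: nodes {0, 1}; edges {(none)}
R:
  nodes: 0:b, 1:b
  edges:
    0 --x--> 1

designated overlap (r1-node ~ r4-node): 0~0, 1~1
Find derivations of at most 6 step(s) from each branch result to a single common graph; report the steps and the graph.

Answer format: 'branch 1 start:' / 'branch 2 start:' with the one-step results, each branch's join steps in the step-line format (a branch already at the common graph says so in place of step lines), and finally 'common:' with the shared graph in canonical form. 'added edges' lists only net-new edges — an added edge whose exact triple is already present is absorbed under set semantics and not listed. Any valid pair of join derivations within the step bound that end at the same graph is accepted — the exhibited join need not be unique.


branch 1 start:
nodes: 0:b, 1:b
edges: (0,1,y)
branch 2 start:
nodes: 0:b, 1:b
edges: (0,1,x)
branch 1 step 1: rule r2; match: 0->0, 1->1; deleted nodes (none); deleted edges (0,1,y); added nodes (none); added edges (0,1,x2); result: nodes: 0:b, 1:b edges: (0,1,x2)
branch 1 step 2: rule r3; match: 0->0, 1->1; deleted nodes (none); deleted edges (0,1,x2); added nodes (none); added edges (0,1,x); result: nodes: 0:b, 1:b edges: (0,1,x)
branch 2: already at the common graph (0 steps)
common:
nodes: 0:b, 1:b
edges: (0,1,x)


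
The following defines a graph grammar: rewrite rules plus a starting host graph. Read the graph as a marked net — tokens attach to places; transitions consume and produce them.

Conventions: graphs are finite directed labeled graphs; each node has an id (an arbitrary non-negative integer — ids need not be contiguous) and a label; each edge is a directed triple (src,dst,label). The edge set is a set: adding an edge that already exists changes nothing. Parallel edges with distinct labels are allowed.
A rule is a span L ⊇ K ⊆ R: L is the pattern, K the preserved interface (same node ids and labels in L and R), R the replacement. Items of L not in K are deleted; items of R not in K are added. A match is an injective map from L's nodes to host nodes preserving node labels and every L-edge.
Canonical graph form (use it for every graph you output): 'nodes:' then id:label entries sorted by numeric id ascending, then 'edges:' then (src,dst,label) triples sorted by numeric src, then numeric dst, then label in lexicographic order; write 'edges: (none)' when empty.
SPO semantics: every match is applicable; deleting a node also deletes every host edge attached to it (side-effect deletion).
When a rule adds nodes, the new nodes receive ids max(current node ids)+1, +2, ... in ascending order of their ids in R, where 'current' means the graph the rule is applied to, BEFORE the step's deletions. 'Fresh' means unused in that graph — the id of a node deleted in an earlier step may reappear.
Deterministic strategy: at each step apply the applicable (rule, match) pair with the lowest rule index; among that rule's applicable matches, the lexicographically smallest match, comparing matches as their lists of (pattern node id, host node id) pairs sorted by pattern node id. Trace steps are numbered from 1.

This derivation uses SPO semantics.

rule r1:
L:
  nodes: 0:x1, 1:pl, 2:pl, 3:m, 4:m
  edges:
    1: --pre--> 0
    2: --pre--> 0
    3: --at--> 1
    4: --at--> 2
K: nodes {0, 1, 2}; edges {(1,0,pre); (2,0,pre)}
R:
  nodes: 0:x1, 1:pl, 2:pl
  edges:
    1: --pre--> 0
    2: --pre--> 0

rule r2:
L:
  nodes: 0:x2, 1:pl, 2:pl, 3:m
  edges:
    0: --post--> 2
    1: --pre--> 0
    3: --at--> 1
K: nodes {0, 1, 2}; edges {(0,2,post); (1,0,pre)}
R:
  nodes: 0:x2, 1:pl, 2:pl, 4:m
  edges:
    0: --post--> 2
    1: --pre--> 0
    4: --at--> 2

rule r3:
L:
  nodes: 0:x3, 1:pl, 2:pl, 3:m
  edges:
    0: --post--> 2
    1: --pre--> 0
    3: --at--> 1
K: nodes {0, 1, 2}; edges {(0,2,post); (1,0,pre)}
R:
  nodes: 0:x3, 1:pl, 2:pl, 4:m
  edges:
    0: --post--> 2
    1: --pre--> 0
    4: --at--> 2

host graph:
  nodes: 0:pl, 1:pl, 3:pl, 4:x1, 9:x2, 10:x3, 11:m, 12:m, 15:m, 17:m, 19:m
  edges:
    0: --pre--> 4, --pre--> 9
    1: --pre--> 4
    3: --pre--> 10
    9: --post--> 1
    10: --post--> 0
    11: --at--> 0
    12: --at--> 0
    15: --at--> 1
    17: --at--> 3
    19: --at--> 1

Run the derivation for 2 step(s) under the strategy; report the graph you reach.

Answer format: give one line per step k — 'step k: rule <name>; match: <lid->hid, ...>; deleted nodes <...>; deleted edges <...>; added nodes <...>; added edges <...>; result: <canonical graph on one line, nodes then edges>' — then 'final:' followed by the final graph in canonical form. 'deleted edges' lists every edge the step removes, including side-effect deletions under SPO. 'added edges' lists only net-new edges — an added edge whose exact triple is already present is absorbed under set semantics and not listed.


step 1: rule r1; match: 0->4, 1->0, 2->1, 3->11, 4->15; deleted nodes 11, 15; deleted edges (11,0,at); (15,1,at); added nodes (none); added edges (none); result: nodes: 0:pl, 1:pl, 3:pl, 4:x1, 9:x2, 10:x3, 12:m, 17:m, 19:m edges: (0,4,pre); (0,9,pre); (1,4,pre); (3,10,pre); (9,1,post); (10,0,post); (12,0,at); (17,3,at); (19,1,at)
step 2: rule r1; match: 0->4, 1->0, 2->1, 3->12, 4->19; deleted nodes 12, 19; deleted edges (12,0,at); (19,1,at); added nodes (none); added edges (none); result: nodes: 0:pl, 1:pl, 3:pl, 4:x1, 9:x2, 10:x3, 17:m edges: (0,4,pre); (0,9,pre); (1,4,pre); (3,10,pre); (9,1,post); (10,0,post); (17,3,at)
final:
nodes: 0:pl, 1:pl, 3:pl, 4:x1, 9:x2, 10:x3, 17:m
edges: (0,4,pre); (0,9,pre); (1,4,pre); (3,10,pre); (9,1,post); (10,0,post); (17,3,at)


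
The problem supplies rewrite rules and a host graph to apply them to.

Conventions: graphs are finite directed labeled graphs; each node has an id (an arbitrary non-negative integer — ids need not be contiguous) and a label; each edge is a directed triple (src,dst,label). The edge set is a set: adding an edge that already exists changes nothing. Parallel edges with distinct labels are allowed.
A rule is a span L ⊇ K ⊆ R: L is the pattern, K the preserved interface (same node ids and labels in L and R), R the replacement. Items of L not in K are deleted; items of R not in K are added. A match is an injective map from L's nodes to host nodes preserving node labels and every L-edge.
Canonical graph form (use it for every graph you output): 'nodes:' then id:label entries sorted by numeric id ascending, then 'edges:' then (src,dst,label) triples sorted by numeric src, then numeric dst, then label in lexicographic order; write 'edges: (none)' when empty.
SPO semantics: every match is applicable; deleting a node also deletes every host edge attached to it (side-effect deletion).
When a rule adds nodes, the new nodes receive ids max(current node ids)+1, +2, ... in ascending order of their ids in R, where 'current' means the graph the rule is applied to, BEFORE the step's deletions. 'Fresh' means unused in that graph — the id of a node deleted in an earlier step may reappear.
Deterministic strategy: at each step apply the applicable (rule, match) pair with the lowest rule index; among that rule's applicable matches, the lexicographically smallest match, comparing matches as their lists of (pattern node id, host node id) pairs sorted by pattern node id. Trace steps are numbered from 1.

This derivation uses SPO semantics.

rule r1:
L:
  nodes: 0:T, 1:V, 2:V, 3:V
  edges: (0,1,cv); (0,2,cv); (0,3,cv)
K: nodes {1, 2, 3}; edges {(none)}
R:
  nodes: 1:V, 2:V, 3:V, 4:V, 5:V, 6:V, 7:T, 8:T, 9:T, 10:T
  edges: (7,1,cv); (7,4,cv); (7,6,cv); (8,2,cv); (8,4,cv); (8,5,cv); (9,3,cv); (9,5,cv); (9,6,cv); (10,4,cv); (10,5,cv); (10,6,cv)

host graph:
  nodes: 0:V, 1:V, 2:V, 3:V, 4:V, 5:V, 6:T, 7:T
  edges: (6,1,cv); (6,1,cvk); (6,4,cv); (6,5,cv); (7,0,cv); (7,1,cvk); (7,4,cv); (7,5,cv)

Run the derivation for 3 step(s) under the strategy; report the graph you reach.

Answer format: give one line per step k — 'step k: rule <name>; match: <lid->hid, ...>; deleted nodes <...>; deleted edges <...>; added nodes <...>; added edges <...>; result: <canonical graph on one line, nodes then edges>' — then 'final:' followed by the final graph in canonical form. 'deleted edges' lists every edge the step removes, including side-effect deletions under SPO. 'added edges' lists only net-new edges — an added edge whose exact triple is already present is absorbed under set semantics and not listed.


step 1: rule r1; match: 0->6, 1->1, 2->4, 3->5; deleted nodes 6; deleted edges (6,1,cv); (6,1,cvk); (6,4,cv); (6,5,cv); added nodes 8, 9, 10, 11, 12, 13, 14; added edges (11,1,cv); (11,8,cv); (11,10,cv); (12,4,cv); (12,8,cv); (12,9,cv); (13,5,cv); (13,9,cv); (13,10,cv); (14,8,cv); (14,9,cv); (14,10,cv); result: nodes: 0:V, 1:V, 2:V, 3:V, 4:V, 5:V, 7:T, 8:V, 9:V, 10:V, 11:T, 12:T, 13:T, 14:T edges: (7,0,cv); (7,1,cvk); (7,4,cv); (7,5,cv); (11,1,cv); (11,8,cv); (11,10,cv); (12,4,cv); (12,8,cv); (12,9,cv); (13,5,cv); (13,9,cv); (13,10,cv); (14,8,cv); (14,9,cv); (14,10,cv)
step 2: rule r1; match: 0->7, 1->0, 2->4, 3->5; deleted nodes 7; deleted edges (7,0,cv); (7,1,cvk); (7,4,cv); (7,5,cv); added nodes 15, 16, 17, 18, 19, 20, 21; added edges (18,0,cv); (18,15,cv); (18,17,cv); (19,4,cv); (19,15,cv); (19,16,cv); (20,5,cv); (20,16,cv); (20,17,cv); (21,15,cv); (21,16,cv); (21,17,cv); result: nodes: 0:V, 1:V, 2:V, 3:V, 4:V, 5:V, 8:V, 9:V, 10:V, 11:T, 12:T, 13:T, 14:T, 15:V, 16:V, 17:V, 18:T, 19:T, 20:T, 21:T edges: (11,1,cv); (11,8,cv); (11,10,cv); (12,4,cv); (12,8,cv); (12,9,cv); (13,5,cv); (13,9,cv); (13,10,cv); (14,8,cv); (14,9,cv); (14,10,cv); (18,0,cv); (18,15,cv); (18,17,cv); (19,4,cv); (19,15,cv); (19,16,cv); (20,5,cv); (20,16,cv); (20,17,cv); (21,15,cv); (21,16,cv); (21,17,cv)
step 3: rule r1; match: 0->11, 1->1, 2->8, 3->10; deleted nodes 11; deleted edges (11,1,cv); (11,8,cv); (11,10,cv); added nodes 22, 23, 24, 25, 26, 27, 28; added edges (25,1,cv); (25,22,cv); (25,24,cv); (26,8,cv); (26,22,cv); (26,23,cv); (27,10,cv); (27,23,cv); (27,24,cv); (28,22,cv); (28,23,cv); (28,24,cv); result: nodes: 0:V, 1:V, 2:V, 3:V, 4:V, 5:V, 8:V, 9:V, 10:V, 12:T, 13:T, 14:T, 15:V, 16:V, 17:V, 18:T, 19:T, 20:T, 21:T, 22:V, 23:V, 24:V, 25:T, 26:T, 27:T, 28:T edges: (12,4,cv); (12,8,cv); (12,9,cv); (13,5,cv); (13,9,cv); (13,10,cv); (14,8,cv); (14,9,cv); (14,10,cv); (18,0,cv); (18,15,cv); (18,17,cv); (19,4,cv); (19,15,cv); (19,16,cv); (20,5,cv); (20,16,cv); (20,17,cv); (21,15,cv); (21,16,cv); (21,17,cv); (25,1,cv); (25,22,cv); (25,24,cv); (26,8,cv); (26,22,cv); (26,23,cv); (27,10,cv); (27,23,cv); (27,24,cv); (28,22,cv); (28,23,cv); (28,24,cv)
final:
nodes: 0:V, 1:V, 2:V, 3:V, 4:V, 5:V, 8:V, 9:V, 10:V, 12:T, 13:T, 14:T, 15:V, 16:V, 17:V, 18:T, 19:T, 20:T, 21:T, 22:V, 23:V, 24:V, 25:T, 26:T, 27:T, 28:T
edges: (12,4,cv); (12,8,cv); (12,9,cv); (13,5,cv); (13,9,cv); (13,10,cv); (14,8,cv); (14,9,cv); (14,10,cv); (18,0,cv); (18,15,cv); (18,17,cv); (19,4,cv); (19,15,cv); (19,16,cv); (20,5,cv); (20,16,cv); (20,17,cv); (21,15,cv); (21,16,cv); (21,17,cv); (25,1,cv); (25,22,cv); (25,24,cv); (26,8,cv); (26,22,cv); (26,23,cv); (27,10,cv); (27,23,cv); (27,24,cv); (28,22,cv); (28,23,cv); (28,24,cv)
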